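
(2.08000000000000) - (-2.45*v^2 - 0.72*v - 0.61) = 2.45*v^2 + 0.72*v + 2.69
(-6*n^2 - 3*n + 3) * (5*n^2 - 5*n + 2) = -30*n^4 + 15*n^3 + 18*n^2 - 21*n + 6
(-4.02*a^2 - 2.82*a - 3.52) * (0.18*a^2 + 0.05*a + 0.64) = -0.7236*a^4 - 0.7086*a^3 - 3.3474*a^2 - 1.9808*a - 2.2528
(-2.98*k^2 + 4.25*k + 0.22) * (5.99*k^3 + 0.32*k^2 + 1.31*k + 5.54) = -17.8502*k^5 + 24.5039*k^4 - 1.226*k^3 - 10.8713*k^2 + 23.8332*k + 1.2188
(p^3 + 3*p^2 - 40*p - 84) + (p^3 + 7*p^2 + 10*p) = 2*p^3 + 10*p^2 - 30*p - 84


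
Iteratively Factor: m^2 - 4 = (m + 2)*(m - 2)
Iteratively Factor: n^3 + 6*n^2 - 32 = (n - 2)*(n^2 + 8*n + 16) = (n - 2)*(n + 4)*(n + 4)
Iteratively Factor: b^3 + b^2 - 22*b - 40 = (b + 2)*(b^2 - b - 20) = (b - 5)*(b + 2)*(b + 4)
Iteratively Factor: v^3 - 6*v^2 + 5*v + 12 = (v + 1)*(v^2 - 7*v + 12) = (v - 4)*(v + 1)*(v - 3)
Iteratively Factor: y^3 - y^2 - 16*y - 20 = (y + 2)*(y^2 - 3*y - 10) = (y - 5)*(y + 2)*(y + 2)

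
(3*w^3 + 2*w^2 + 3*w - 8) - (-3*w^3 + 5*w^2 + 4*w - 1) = 6*w^3 - 3*w^2 - w - 7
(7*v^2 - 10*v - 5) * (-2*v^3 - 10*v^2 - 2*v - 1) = -14*v^5 - 50*v^4 + 96*v^3 + 63*v^2 + 20*v + 5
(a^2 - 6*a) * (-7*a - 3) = -7*a^3 + 39*a^2 + 18*a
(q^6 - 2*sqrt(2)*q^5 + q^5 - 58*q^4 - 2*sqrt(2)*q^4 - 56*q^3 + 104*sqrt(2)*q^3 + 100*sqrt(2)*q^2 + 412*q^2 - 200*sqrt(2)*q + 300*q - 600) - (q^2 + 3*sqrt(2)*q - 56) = q^6 - 2*sqrt(2)*q^5 + q^5 - 58*q^4 - 2*sqrt(2)*q^4 - 56*q^3 + 104*sqrt(2)*q^3 + 100*sqrt(2)*q^2 + 411*q^2 - 203*sqrt(2)*q + 300*q - 544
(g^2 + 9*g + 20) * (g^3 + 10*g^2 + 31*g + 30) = g^5 + 19*g^4 + 141*g^3 + 509*g^2 + 890*g + 600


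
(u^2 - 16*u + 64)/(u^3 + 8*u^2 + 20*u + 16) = (u^2 - 16*u + 64)/(u^3 + 8*u^2 + 20*u + 16)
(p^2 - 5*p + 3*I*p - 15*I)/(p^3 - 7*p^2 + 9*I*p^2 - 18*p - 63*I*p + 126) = (p - 5)/(p^2 + p*(-7 + 6*I) - 42*I)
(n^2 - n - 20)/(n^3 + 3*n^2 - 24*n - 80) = 1/(n + 4)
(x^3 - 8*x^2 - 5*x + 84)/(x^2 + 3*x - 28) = (x^2 - 4*x - 21)/(x + 7)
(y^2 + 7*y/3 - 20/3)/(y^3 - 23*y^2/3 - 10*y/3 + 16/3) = (3*y^2 + 7*y - 20)/(3*y^3 - 23*y^2 - 10*y + 16)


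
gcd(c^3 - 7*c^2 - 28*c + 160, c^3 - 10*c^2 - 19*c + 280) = c^2 - 3*c - 40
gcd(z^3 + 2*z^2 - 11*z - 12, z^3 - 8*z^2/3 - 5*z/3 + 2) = z^2 - 2*z - 3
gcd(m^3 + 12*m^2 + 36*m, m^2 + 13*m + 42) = m + 6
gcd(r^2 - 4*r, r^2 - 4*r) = r^2 - 4*r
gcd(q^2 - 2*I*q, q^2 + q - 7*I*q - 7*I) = 1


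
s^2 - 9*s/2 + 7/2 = (s - 7/2)*(s - 1)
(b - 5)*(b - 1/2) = b^2 - 11*b/2 + 5/2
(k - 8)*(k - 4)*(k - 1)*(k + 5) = k^4 - 8*k^3 - 21*k^2 + 188*k - 160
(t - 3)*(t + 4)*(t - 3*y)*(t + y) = t^4 - 2*t^3*y + t^3 - 3*t^2*y^2 - 2*t^2*y - 12*t^2 - 3*t*y^2 + 24*t*y + 36*y^2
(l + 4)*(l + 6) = l^2 + 10*l + 24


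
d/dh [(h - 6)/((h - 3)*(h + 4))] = (-h^2 + 12*h - 6)/(h^4 + 2*h^3 - 23*h^2 - 24*h + 144)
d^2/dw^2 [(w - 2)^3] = 6*w - 12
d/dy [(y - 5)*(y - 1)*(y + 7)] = 3*y^2 + 2*y - 37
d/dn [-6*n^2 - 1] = -12*n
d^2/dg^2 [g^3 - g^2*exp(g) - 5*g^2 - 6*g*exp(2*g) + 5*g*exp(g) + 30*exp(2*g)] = -g^2*exp(g) - 24*g*exp(2*g) + g*exp(g) + 6*g + 96*exp(2*g) + 8*exp(g) - 10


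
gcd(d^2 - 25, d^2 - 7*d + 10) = d - 5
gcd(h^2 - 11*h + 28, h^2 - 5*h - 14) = h - 7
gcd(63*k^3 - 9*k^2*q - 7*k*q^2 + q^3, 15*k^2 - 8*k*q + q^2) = -3*k + q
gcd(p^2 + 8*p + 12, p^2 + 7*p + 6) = p + 6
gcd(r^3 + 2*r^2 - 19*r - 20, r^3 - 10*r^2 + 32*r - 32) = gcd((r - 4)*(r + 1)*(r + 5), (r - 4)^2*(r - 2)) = r - 4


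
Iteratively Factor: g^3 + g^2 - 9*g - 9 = (g - 3)*(g^2 + 4*g + 3) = (g - 3)*(g + 3)*(g + 1)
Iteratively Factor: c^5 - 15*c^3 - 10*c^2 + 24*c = (c)*(c^4 - 15*c^2 - 10*c + 24) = c*(c + 2)*(c^3 - 2*c^2 - 11*c + 12) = c*(c + 2)*(c + 3)*(c^2 - 5*c + 4) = c*(c - 4)*(c + 2)*(c + 3)*(c - 1)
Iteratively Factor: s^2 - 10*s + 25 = (s - 5)*(s - 5)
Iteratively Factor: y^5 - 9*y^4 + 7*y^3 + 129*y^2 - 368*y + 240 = (y - 1)*(y^4 - 8*y^3 - y^2 + 128*y - 240) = (y - 4)*(y - 1)*(y^3 - 4*y^2 - 17*y + 60) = (y - 5)*(y - 4)*(y - 1)*(y^2 + y - 12) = (y - 5)*(y - 4)*(y - 1)*(y + 4)*(y - 3)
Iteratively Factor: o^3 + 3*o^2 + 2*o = (o + 1)*(o^2 + 2*o) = (o + 1)*(o + 2)*(o)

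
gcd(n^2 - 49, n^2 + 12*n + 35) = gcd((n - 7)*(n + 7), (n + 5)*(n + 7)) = n + 7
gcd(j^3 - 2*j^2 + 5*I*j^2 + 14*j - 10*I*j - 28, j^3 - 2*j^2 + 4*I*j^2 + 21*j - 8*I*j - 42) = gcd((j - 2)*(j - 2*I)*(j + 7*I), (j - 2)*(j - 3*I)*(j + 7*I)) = j^2 + j*(-2 + 7*I) - 14*I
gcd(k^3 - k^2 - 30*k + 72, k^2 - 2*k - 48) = k + 6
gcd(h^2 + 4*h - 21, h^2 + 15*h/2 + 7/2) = h + 7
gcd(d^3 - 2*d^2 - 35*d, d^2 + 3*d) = d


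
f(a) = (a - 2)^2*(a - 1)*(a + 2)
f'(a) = (a - 2)^2*(a - 1) + (a - 2)^2*(a + 2) + (a - 1)*(a + 2)*(2*a - 4) = 4*a^3 - 9*a^2 - 4*a + 12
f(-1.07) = -18.14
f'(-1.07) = 1.08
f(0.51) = -2.73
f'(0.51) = 8.15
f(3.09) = 12.64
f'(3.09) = 31.72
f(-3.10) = 117.31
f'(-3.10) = -181.25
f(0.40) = -3.69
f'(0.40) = 9.22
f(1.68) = 0.26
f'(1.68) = -1.16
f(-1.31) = -17.46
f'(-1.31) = -7.20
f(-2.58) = 43.56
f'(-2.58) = -106.28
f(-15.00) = 60112.00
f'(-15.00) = -15453.00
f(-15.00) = 60112.00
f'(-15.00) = -15453.00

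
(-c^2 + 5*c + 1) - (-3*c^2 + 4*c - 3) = 2*c^2 + c + 4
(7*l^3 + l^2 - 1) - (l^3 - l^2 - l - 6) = 6*l^3 + 2*l^2 + l + 5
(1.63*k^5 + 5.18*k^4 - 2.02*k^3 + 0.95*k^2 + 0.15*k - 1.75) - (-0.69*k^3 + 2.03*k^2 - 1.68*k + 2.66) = 1.63*k^5 + 5.18*k^4 - 1.33*k^3 - 1.08*k^2 + 1.83*k - 4.41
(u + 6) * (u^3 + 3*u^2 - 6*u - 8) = u^4 + 9*u^3 + 12*u^2 - 44*u - 48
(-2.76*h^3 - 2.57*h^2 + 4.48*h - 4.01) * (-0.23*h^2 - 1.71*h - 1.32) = 0.6348*h^5 + 5.3107*h^4 + 7.0075*h^3 - 3.3461*h^2 + 0.943499999999998*h + 5.2932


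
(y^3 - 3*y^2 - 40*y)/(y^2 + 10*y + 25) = y*(y - 8)/(y + 5)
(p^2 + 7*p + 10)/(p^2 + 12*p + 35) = (p + 2)/(p + 7)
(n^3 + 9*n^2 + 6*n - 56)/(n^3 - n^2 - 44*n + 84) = (n + 4)/(n - 6)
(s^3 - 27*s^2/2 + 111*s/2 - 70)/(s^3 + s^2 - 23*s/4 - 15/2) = 2*(s^2 - 11*s + 28)/(2*s^2 + 7*s + 6)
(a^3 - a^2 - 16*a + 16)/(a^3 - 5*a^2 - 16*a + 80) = (a - 1)/(a - 5)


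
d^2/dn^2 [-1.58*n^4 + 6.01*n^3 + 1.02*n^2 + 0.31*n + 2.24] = -18.96*n^2 + 36.06*n + 2.04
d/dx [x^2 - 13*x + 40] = 2*x - 13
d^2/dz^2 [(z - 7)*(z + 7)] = 2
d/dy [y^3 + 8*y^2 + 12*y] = 3*y^2 + 16*y + 12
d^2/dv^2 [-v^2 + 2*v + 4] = -2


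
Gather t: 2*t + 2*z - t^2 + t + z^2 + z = -t^2 + 3*t + z^2 + 3*z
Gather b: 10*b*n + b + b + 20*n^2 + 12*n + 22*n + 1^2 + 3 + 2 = b*(10*n + 2) + 20*n^2 + 34*n + 6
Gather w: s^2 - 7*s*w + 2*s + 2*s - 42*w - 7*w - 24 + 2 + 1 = s^2 + 4*s + w*(-7*s - 49) - 21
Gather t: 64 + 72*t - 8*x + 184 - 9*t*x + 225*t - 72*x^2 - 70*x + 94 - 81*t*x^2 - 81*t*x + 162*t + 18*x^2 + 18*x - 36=t*(-81*x^2 - 90*x + 459) - 54*x^2 - 60*x + 306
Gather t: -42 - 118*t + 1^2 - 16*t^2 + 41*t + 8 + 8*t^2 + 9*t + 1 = -8*t^2 - 68*t - 32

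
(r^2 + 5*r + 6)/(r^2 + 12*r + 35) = (r^2 + 5*r + 6)/(r^2 + 12*r + 35)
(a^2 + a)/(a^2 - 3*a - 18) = a*(a + 1)/(a^2 - 3*a - 18)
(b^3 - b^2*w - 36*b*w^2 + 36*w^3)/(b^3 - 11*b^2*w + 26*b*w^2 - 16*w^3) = (b^2 - 36*w^2)/(b^2 - 10*b*w + 16*w^2)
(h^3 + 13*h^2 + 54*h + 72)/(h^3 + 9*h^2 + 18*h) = (h + 4)/h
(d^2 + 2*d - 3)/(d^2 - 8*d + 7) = (d + 3)/(d - 7)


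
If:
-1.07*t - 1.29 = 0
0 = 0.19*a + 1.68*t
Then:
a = 10.66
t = -1.21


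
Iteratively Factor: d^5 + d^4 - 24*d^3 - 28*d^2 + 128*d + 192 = (d + 2)*(d^4 - d^3 - 22*d^2 + 16*d + 96) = (d + 2)^2*(d^3 - 3*d^2 - 16*d + 48) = (d - 4)*(d + 2)^2*(d^2 + d - 12) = (d - 4)*(d + 2)^2*(d + 4)*(d - 3)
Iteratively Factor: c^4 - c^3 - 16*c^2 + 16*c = (c)*(c^3 - c^2 - 16*c + 16) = c*(c - 1)*(c^2 - 16) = c*(c - 1)*(c + 4)*(c - 4)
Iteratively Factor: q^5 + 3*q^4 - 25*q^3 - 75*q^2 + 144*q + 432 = (q + 3)*(q^4 - 25*q^2 + 144) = (q - 4)*(q + 3)*(q^3 + 4*q^2 - 9*q - 36) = (q - 4)*(q + 3)*(q + 4)*(q^2 - 9) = (q - 4)*(q - 3)*(q + 3)*(q + 4)*(q + 3)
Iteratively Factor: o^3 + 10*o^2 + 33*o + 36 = (o + 3)*(o^2 + 7*o + 12) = (o + 3)^2*(o + 4)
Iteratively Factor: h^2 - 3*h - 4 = (h + 1)*(h - 4)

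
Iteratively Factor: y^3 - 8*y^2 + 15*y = (y)*(y^2 - 8*y + 15) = y*(y - 5)*(y - 3)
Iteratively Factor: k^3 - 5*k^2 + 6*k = (k - 2)*(k^2 - 3*k) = k*(k - 2)*(k - 3)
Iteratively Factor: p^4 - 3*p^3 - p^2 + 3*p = (p - 3)*(p^3 - p) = (p - 3)*(p - 1)*(p^2 + p) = p*(p - 3)*(p - 1)*(p + 1)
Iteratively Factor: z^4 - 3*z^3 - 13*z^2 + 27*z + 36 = (z - 3)*(z^3 - 13*z - 12) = (z - 3)*(z + 3)*(z^2 - 3*z - 4) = (z - 3)*(z + 1)*(z + 3)*(z - 4)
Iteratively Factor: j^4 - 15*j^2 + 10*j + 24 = (j + 1)*(j^3 - j^2 - 14*j + 24) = (j - 3)*(j + 1)*(j^2 + 2*j - 8) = (j - 3)*(j + 1)*(j + 4)*(j - 2)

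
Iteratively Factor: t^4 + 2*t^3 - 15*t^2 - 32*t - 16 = (t - 4)*(t^3 + 6*t^2 + 9*t + 4) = (t - 4)*(t + 1)*(t^2 + 5*t + 4) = (t - 4)*(t + 1)^2*(t + 4)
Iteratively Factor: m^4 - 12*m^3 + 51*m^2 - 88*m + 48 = (m - 4)*(m^3 - 8*m^2 + 19*m - 12) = (m - 4)^2*(m^2 - 4*m + 3) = (m - 4)^2*(m - 1)*(m - 3)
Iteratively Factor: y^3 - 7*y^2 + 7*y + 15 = (y - 3)*(y^2 - 4*y - 5) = (y - 3)*(y + 1)*(y - 5)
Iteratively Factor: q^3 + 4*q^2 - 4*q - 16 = (q - 2)*(q^2 + 6*q + 8) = (q - 2)*(q + 2)*(q + 4)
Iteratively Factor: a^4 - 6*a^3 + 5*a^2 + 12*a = (a - 3)*(a^3 - 3*a^2 - 4*a) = (a - 4)*(a - 3)*(a^2 + a) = (a - 4)*(a - 3)*(a + 1)*(a)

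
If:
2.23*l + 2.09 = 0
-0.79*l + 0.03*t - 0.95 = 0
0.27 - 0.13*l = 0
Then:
No Solution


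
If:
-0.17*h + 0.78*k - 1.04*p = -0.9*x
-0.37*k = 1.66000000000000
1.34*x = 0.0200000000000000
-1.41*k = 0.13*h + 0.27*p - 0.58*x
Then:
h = 84.31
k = -4.49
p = -17.13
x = 0.01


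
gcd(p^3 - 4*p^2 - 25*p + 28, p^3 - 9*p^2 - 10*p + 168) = p^2 - 3*p - 28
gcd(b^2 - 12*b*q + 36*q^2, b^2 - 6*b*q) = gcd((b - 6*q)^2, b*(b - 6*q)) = -b + 6*q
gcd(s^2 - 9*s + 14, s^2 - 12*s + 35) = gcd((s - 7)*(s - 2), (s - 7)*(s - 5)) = s - 7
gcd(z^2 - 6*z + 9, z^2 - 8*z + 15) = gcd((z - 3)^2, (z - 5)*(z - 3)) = z - 3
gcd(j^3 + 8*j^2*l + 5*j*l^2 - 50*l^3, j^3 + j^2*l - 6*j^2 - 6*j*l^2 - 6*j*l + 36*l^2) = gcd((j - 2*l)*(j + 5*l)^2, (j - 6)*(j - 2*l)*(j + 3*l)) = j - 2*l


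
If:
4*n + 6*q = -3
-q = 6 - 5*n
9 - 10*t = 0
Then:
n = 33/34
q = -39/34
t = 9/10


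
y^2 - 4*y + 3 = (y - 3)*(y - 1)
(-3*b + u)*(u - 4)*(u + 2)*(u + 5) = -3*b*u^3 - 9*b*u^2 + 54*b*u + 120*b + u^4 + 3*u^3 - 18*u^2 - 40*u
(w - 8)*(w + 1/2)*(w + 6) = w^3 - 3*w^2/2 - 49*w - 24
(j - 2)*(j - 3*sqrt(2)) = j^2 - 3*sqrt(2)*j - 2*j + 6*sqrt(2)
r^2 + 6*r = r*(r + 6)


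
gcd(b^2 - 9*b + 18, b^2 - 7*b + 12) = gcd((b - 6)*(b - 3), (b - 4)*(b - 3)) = b - 3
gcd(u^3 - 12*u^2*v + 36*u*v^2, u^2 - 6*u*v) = u^2 - 6*u*v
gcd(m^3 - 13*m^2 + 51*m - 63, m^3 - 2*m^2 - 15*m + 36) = m^2 - 6*m + 9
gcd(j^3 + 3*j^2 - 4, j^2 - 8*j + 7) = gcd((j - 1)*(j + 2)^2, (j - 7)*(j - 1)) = j - 1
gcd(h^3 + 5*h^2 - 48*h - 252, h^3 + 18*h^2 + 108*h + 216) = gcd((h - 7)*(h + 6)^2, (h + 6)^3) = h^2 + 12*h + 36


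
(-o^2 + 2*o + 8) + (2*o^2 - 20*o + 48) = o^2 - 18*o + 56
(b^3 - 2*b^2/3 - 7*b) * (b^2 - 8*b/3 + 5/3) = b^5 - 10*b^4/3 - 32*b^3/9 + 158*b^2/9 - 35*b/3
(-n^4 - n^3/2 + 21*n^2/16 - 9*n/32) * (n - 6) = -n^5 + 11*n^4/2 + 69*n^3/16 - 261*n^2/32 + 27*n/16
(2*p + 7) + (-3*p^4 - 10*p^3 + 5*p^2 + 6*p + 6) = -3*p^4 - 10*p^3 + 5*p^2 + 8*p + 13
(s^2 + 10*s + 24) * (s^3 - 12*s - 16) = s^5 + 10*s^4 + 12*s^3 - 136*s^2 - 448*s - 384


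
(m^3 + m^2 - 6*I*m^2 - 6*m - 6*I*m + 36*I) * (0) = 0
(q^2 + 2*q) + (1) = q^2 + 2*q + 1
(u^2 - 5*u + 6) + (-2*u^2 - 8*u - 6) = -u^2 - 13*u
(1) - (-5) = 6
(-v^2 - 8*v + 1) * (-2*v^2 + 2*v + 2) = 2*v^4 + 14*v^3 - 20*v^2 - 14*v + 2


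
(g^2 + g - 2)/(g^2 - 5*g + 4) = (g + 2)/(g - 4)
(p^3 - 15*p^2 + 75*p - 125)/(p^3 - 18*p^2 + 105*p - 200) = (p - 5)/(p - 8)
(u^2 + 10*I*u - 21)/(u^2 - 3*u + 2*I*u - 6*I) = (u^2 + 10*I*u - 21)/(u^2 + u*(-3 + 2*I) - 6*I)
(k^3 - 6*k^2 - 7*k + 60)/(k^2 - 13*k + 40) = (k^2 - k - 12)/(k - 8)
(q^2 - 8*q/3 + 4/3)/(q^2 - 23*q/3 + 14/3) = (q - 2)/(q - 7)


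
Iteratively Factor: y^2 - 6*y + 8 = (y - 2)*(y - 4)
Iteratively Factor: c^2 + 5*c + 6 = (c + 3)*(c + 2)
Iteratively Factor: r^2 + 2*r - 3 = (r - 1)*(r + 3)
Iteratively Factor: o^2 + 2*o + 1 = (o + 1)*(o + 1)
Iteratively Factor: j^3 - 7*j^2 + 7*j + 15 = (j - 3)*(j^2 - 4*j - 5) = (j - 3)*(j + 1)*(j - 5)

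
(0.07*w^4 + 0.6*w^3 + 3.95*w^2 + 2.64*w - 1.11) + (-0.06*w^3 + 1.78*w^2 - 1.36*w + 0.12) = 0.07*w^4 + 0.54*w^3 + 5.73*w^2 + 1.28*w - 0.99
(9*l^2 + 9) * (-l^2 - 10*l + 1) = -9*l^4 - 90*l^3 - 90*l + 9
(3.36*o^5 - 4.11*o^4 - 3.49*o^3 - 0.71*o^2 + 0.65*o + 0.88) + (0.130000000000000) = 3.36*o^5 - 4.11*o^4 - 3.49*o^3 - 0.71*o^2 + 0.65*o + 1.01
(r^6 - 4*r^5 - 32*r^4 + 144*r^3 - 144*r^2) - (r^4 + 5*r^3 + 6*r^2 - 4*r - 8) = r^6 - 4*r^5 - 33*r^4 + 139*r^3 - 150*r^2 + 4*r + 8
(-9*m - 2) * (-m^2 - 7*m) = 9*m^3 + 65*m^2 + 14*m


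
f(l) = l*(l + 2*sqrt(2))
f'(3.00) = 8.83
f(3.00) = 17.49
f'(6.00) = 14.83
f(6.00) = 52.97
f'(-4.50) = -6.17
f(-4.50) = 7.52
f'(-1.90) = -0.97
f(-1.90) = -1.76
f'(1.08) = 4.99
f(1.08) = 4.22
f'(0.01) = 2.85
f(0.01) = 0.03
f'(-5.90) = -8.97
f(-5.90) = 18.12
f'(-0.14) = 2.55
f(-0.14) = -0.38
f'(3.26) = 9.35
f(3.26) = 19.85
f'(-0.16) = 2.51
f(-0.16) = -0.43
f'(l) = 2*l + 2*sqrt(2)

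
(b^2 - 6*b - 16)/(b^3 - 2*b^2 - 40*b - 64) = 1/(b + 4)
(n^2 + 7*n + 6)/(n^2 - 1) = (n + 6)/(n - 1)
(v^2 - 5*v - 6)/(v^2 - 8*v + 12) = (v + 1)/(v - 2)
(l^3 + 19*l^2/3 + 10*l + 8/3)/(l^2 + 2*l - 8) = (3*l^2 + 7*l + 2)/(3*(l - 2))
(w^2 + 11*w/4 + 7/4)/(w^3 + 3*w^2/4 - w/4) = (4*w + 7)/(w*(4*w - 1))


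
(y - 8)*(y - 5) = y^2 - 13*y + 40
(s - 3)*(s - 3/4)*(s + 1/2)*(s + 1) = s^4 - 9*s^3/4 - 23*s^2/8 + 3*s/2 + 9/8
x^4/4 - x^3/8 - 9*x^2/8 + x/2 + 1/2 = (x/4 + 1/2)*(x - 2)*(x - 1)*(x + 1/2)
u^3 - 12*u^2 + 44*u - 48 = (u - 6)*(u - 4)*(u - 2)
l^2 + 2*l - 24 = (l - 4)*(l + 6)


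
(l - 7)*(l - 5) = l^2 - 12*l + 35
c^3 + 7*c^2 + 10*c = c*(c + 2)*(c + 5)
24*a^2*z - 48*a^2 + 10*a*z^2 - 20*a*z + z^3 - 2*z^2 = (4*a + z)*(6*a + z)*(z - 2)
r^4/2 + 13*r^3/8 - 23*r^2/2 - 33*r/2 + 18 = (r/2 + 1)*(r - 4)*(r - 3/4)*(r + 6)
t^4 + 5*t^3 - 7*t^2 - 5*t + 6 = (t - 1)^2*(t + 1)*(t + 6)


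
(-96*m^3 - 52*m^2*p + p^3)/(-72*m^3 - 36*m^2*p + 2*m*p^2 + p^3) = (-8*m + p)/(-6*m + p)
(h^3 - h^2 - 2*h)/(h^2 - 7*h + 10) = h*(h + 1)/(h - 5)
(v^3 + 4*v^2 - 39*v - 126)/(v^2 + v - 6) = (v^2 + v - 42)/(v - 2)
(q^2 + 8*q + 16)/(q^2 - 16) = (q + 4)/(q - 4)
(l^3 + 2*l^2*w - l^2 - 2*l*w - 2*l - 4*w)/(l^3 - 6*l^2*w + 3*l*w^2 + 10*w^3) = (l^3 + 2*l^2*w - l^2 - 2*l*w - 2*l - 4*w)/(l^3 - 6*l^2*w + 3*l*w^2 + 10*w^3)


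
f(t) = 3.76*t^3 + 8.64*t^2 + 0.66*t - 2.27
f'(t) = 11.28*t^2 + 17.28*t + 0.66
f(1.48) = 29.82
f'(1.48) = 50.94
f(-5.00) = -259.57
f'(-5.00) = 196.26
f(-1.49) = 3.49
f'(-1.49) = -0.04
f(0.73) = 4.28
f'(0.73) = 19.29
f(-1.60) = 3.39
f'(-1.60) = 1.89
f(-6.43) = -648.88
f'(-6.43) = 355.92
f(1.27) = 20.21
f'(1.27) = 40.80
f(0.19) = -1.81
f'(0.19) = 4.35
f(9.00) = 3444.55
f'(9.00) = 1069.86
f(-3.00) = -28.01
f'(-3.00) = 50.34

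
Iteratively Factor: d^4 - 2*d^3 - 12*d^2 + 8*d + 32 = (d + 2)*(d^3 - 4*d^2 - 4*d + 16) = (d - 2)*(d + 2)*(d^2 - 2*d - 8) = (d - 4)*(d - 2)*(d + 2)*(d + 2)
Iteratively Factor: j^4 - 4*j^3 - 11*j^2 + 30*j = (j + 3)*(j^3 - 7*j^2 + 10*j) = j*(j + 3)*(j^2 - 7*j + 10) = j*(j - 5)*(j + 3)*(j - 2)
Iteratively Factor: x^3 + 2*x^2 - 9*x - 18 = (x + 3)*(x^2 - x - 6) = (x - 3)*(x + 3)*(x + 2)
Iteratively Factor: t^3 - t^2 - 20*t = (t + 4)*(t^2 - 5*t) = t*(t + 4)*(t - 5)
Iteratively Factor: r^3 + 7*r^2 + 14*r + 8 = (r + 1)*(r^2 + 6*r + 8) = (r + 1)*(r + 4)*(r + 2)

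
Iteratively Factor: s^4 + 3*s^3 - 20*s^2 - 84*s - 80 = (s - 5)*(s^3 + 8*s^2 + 20*s + 16) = (s - 5)*(s + 2)*(s^2 + 6*s + 8) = (s - 5)*(s + 2)*(s + 4)*(s + 2)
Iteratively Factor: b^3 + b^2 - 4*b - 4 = (b - 2)*(b^2 + 3*b + 2) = (b - 2)*(b + 1)*(b + 2)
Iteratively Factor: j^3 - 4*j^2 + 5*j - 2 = (j - 1)*(j^2 - 3*j + 2) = (j - 2)*(j - 1)*(j - 1)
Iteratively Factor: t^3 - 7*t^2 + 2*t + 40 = (t - 5)*(t^2 - 2*t - 8) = (t - 5)*(t - 4)*(t + 2)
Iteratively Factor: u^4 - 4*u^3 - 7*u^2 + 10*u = (u - 5)*(u^3 + u^2 - 2*u) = (u - 5)*(u + 2)*(u^2 - u) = u*(u - 5)*(u + 2)*(u - 1)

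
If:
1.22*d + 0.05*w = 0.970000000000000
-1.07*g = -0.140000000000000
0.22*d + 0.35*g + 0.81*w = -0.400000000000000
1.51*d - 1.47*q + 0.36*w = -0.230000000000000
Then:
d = 0.83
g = 0.13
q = 0.82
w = -0.77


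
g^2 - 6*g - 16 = (g - 8)*(g + 2)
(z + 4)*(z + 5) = z^2 + 9*z + 20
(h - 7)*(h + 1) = h^2 - 6*h - 7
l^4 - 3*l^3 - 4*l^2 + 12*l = l*(l - 3)*(l - 2)*(l + 2)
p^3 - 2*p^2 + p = p*(p - 1)^2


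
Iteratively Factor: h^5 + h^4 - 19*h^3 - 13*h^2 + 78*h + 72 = (h - 3)*(h^4 + 4*h^3 - 7*h^2 - 34*h - 24) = (h - 3)^2*(h^3 + 7*h^2 + 14*h + 8) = (h - 3)^2*(h + 1)*(h^2 + 6*h + 8) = (h - 3)^2*(h + 1)*(h + 2)*(h + 4)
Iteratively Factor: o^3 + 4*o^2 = (o + 4)*(o^2) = o*(o + 4)*(o)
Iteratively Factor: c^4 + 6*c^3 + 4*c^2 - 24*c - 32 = (c + 2)*(c^3 + 4*c^2 - 4*c - 16) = (c - 2)*(c + 2)*(c^2 + 6*c + 8) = (c - 2)*(c + 2)*(c + 4)*(c + 2)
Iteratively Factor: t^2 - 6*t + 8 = (t - 2)*(t - 4)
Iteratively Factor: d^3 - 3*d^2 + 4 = (d + 1)*(d^2 - 4*d + 4) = (d - 2)*(d + 1)*(d - 2)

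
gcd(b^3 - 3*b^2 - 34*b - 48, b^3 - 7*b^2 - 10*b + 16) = b^2 - 6*b - 16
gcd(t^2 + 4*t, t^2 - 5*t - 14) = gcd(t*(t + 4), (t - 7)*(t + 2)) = 1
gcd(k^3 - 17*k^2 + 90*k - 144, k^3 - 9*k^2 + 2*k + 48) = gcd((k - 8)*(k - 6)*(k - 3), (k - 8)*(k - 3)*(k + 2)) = k^2 - 11*k + 24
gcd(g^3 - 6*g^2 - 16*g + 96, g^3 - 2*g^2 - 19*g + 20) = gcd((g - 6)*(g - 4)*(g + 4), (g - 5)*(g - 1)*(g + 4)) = g + 4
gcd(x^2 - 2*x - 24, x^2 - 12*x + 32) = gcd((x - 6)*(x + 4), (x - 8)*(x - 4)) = 1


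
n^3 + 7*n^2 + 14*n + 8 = (n + 1)*(n + 2)*(n + 4)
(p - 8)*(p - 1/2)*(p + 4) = p^3 - 9*p^2/2 - 30*p + 16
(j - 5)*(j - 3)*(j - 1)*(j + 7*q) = j^4 + 7*j^3*q - 9*j^3 - 63*j^2*q + 23*j^2 + 161*j*q - 15*j - 105*q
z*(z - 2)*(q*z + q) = q*z^3 - q*z^2 - 2*q*z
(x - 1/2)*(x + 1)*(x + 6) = x^3 + 13*x^2/2 + 5*x/2 - 3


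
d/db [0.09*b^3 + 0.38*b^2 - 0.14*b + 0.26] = 0.27*b^2 + 0.76*b - 0.14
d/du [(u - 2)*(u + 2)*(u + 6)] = 3*u^2 + 12*u - 4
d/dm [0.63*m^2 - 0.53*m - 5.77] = 1.26*m - 0.53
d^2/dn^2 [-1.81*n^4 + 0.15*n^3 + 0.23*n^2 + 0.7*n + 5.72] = -21.72*n^2 + 0.9*n + 0.46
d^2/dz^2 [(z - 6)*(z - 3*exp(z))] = -3*z*exp(z) + 12*exp(z) + 2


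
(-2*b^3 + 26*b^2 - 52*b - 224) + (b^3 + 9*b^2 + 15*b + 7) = -b^3 + 35*b^2 - 37*b - 217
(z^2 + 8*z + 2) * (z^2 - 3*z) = z^4 + 5*z^3 - 22*z^2 - 6*z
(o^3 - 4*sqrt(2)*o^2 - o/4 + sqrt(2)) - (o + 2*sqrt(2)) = o^3 - 4*sqrt(2)*o^2 - 5*o/4 - sqrt(2)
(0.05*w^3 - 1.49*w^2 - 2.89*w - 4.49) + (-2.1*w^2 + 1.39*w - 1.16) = 0.05*w^3 - 3.59*w^2 - 1.5*w - 5.65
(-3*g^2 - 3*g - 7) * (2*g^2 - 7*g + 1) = -6*g^4 + 15*g^3 + 4*g^2 + 46*g - 7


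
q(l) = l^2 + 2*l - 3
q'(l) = 2*l + 2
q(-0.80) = -3.96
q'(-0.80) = 0.40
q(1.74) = 3.51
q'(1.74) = 5.48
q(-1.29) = -3.92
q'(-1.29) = -0.58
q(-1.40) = -3.84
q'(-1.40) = -0.80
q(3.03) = 12.24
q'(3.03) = 8.06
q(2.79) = 10.36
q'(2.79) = 7.58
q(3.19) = 13.56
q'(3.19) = 8.38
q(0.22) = -2.51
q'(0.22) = 2.44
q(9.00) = 96.00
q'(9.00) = 20.00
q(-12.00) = 117.00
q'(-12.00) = -22.00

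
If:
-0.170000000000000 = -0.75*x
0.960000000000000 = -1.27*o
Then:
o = -0.76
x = 0.23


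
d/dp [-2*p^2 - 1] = -4*p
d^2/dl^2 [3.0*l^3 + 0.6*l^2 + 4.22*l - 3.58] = 18.0*l + 1.2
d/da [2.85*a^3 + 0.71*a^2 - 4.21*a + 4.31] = 8.55*a^2 + 1.42*a - 4.21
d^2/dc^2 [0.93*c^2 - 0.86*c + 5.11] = 1.86000000000000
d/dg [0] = 0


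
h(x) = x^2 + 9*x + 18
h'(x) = 2*x + 9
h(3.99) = 69.83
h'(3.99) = 16.98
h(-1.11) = 9.24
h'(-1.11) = 6.78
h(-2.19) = 3.09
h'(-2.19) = 4.62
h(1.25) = 30.81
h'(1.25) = 11.50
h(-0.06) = 17.46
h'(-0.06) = 8.88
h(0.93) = 27.23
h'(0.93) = 10.86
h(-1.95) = 4.25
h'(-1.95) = 5.10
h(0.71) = 24.89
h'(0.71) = 10.42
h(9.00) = 180.00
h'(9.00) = 27.00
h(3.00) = 54.00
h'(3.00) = 15.00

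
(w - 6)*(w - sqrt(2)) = w^2 - 6*w - sqrt(2)*w + 6*sqrt(2)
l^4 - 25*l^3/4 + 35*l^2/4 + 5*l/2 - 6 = (l - 4)*(l - 2)*(l - 1)*(l + 3/4)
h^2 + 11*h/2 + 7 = (h + 2)*(h + 7/2)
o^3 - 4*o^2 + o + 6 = (o - 3)*(o - 2)*(o + 1)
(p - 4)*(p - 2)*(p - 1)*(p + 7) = p^4 - 35*p^2 + 90*p - 56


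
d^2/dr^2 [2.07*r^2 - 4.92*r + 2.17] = 4.14000000000000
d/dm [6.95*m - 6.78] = 6.95000000000000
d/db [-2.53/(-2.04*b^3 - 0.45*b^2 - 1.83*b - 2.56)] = (-15.4836*b^2 - 2.277*b - 4.6299)/(2.04*b^3 + 0.45*b^2 + 1.83*b + 2.56)^2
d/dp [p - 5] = 1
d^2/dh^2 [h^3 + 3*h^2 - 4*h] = 6*h + 6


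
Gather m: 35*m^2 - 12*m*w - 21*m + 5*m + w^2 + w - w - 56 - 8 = 35*m^2 + m*(-12*w - 16) + w^2 - 64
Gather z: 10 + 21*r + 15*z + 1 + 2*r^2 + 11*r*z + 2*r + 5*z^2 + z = 2*r^2 + 23*r + 5*z^2 + z*(11*r + 16) + 11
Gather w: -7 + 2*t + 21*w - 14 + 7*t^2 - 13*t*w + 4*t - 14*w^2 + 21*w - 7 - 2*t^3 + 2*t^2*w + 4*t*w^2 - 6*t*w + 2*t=-2*t^3 + 7*t^2 + 8*t + w^2*(4*t - 14) + w*(2*t^2 - 19*t + 42) - 28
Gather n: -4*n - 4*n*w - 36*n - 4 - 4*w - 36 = n*(-4*w - 40) - 4*w - 40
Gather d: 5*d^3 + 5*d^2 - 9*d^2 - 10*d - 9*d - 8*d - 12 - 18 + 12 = 5*d^3 - 4*d^2 - 27*d - 18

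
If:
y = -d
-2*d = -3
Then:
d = 3/2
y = -3/2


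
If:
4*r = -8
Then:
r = -2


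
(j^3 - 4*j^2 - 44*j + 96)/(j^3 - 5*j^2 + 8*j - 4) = (j^2 - 2*j - 48)/(j^2 - 3*j + 2)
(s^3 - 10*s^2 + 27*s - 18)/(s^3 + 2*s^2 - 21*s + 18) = (s - 6)/(s + 6)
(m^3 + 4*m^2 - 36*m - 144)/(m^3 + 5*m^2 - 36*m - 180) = (m + 4)/(m + 5)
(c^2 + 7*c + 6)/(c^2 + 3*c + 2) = (c + 6)/(c + 2)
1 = 1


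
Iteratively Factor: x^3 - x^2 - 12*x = (x)*(x^2 - x - 12) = x*(x - 4)*(x + 3)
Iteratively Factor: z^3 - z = (z + 1)*(z^2 - z) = (z - 1)*(z + 1)*(z)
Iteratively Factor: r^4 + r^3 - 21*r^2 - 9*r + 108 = (r - 3)*(r^3 + 4*r^2 - 9*r - 36) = (r - 3)^2*(r^2 + 7*r + 12) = (r - 3)^2*(r + 3)*(r + 4)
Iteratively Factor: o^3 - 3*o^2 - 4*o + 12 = (o + 2)*(o^2 - 5*o + 6) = (o - 2)*(o + 2)*(o - 3)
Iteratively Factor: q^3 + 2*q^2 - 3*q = (q)*(q^2 + 2*q - 3) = q*(q - 1)*(q + 3)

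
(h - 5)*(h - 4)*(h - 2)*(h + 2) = h^4 - 9*h^3 + 16*h^2 + 36*h - 80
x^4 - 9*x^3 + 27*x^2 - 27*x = x*(x - 3)^3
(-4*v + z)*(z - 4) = -4*v*z + 16*v + z^2 - 4*z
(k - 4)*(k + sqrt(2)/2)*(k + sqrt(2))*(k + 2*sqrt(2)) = k^4 - 4*k^3 + 7*sqrt(2)*k^3/2 - 14*sqrt(2)*k^2 + 7*k^2 - 28*k + 2*sqrt(2)*k - 8*sqrt(2)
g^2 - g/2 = g*(g - 1/2)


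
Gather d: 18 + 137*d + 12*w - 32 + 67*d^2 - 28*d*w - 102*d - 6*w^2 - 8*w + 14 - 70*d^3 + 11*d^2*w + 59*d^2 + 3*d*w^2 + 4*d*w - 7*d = -70*d^3 + d^2*(11*w + 126) + d*(3*w^2 - 24*w + 28) - 6*w^2 + 4*w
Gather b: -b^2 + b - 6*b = -b^2 - 5*b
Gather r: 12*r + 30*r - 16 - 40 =42*r - 56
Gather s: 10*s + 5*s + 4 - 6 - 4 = 15*s - 6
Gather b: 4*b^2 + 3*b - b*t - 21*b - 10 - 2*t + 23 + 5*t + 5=4*b^2 + b*(-t - 18) + 3*t + 18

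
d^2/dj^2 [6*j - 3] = 0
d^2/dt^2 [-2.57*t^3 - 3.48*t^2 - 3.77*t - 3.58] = -15.42*t - 6.96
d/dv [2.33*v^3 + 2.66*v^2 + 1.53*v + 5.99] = 6.99*v^2 + 5.32*v + 1.53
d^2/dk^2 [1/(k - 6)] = 2/(k - 6)^3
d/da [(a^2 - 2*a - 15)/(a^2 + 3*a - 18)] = (5*a^2 - 6*a + 81)/(a^4 + 6*a^3 - 27*a^2 - 108*a + 324)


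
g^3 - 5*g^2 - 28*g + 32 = (g - 8)*(g - 1)*(g + 4)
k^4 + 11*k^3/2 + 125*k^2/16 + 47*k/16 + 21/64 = (k + 1/4)^2*(k + 3/2)*(k + 7/2)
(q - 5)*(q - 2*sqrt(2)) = q^2 - 5*q - 2*sqrt(2)*q + 10*sqrt(2)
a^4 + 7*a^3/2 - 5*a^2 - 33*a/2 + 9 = (a - 2)*(a - 1/2)*(a + 3)^2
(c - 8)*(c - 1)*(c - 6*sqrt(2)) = c^3 - 9*c^2 - 6*sqrt(2)*c^2 + 8*c + 54*sqrt(2)*c - 48*sqrt(2)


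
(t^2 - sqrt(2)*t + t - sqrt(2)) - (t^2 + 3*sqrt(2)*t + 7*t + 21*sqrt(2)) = -6*t - 4*sqrt(2)*t - 22*sqrt(2)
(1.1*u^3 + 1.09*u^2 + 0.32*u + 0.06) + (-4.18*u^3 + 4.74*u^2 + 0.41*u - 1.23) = -3.08*u^3 + 5.83*u^2 + 0.73*u - 1.17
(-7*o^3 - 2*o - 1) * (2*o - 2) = -14*o^4 + 14*o^3 - 4*o^2 + 2*o + 2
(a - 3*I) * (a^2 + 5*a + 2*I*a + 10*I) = a^3 + 5*a^2 - I*a^2 + 6*a - 5*I*a + 30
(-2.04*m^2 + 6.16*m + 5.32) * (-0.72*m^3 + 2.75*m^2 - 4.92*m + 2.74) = 1.4688*m^5 - 10.0452*m^4 + 23.1464*m^3 - 21.2668*m^2 - 9.296*m + 14.5768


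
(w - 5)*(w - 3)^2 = w^3 - 11*w^2 + 39*w - 45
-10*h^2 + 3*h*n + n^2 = (-2*h + n)*(5*h + n)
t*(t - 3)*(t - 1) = t^3 - 4*t^2 + 3*t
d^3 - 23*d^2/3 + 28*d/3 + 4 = (d - 6)*(d - 2)*(d + 1/3)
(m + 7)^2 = m^2 + 14*m + 49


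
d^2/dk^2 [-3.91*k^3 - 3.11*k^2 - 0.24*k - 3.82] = -23.46*k - 6.22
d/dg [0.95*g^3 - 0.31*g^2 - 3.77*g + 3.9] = 2.85*g^2 - 0.62*g - 3.77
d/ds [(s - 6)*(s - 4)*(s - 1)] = 3*s^2 - 22*s + 34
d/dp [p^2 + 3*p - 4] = 2*p + 3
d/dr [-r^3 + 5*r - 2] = 5 - 3*r^2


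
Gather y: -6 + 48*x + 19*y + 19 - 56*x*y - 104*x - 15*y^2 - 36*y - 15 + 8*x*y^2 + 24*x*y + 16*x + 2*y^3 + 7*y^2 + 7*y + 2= -40*x + 2*y^3 + y^2*(8*x - 8) + y*(-32*x - 10)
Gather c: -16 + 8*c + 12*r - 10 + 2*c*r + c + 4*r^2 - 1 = c*(2*r + 9) + 4*r^2 + 12*r - 27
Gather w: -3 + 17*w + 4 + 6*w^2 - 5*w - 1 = 6*w^2 + 12*w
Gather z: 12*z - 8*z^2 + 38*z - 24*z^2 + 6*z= -32*z^2 + 56*z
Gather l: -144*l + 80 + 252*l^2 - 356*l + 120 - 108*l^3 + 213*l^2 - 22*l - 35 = -108*l^3 + 465*l^2 - 522*l + 165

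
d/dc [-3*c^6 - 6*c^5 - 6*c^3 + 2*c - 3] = -18*c^5 - 30*c^4 - 18*c^2 + 2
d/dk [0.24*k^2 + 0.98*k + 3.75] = 0.48*k + 0.98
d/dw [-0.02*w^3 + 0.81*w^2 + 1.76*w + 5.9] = -0.06*w^2 + 1.62*w + 1.76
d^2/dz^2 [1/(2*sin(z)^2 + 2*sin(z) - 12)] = (-4*sin(z)^4 - 3*sin(z)^3 - 19*sin(z)^2 + 14)/(2*(sin(z)^2 + sin(z) - 6)^3)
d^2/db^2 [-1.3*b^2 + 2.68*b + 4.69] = -2.60000000000000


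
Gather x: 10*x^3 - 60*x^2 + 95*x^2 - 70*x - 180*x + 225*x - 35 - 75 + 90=10*x^3 + 35*x^2 - 25*x - 20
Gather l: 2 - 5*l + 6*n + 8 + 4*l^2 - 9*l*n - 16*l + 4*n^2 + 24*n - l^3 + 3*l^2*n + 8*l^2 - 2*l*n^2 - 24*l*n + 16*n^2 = -l^3 + l^2*(3*n + 12) + l*(-2*n^2 - 33*n - 21) + 20*n^2 + 30*n + 10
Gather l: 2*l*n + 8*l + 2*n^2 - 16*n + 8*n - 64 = l*(2*n + 8) + 2*n^2 - 8*n - 64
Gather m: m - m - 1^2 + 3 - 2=0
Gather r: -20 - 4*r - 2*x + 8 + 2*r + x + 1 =-2*r - x - 11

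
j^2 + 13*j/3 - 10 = (j - 5/3)*(j + 6)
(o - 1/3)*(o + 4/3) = o^2 + o - 4/9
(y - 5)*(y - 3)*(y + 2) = y^3 - 6*y^2 - y + 30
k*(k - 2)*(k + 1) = k^3 - k^2 - 2*k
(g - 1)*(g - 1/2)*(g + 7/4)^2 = g^4 + 2*g^3 - 27*g^2/16 - 91*g/32 + 49/32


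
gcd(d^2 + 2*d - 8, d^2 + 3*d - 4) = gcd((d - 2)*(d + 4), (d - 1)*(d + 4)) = d + 4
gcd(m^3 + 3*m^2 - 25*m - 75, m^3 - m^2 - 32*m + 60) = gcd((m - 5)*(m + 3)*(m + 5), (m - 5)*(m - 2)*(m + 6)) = m - 5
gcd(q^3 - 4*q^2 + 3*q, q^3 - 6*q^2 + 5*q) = q^2 - q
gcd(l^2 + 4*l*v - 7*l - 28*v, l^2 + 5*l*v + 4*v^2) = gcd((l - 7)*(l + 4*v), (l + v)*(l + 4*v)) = l + 4*v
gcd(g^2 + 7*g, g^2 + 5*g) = g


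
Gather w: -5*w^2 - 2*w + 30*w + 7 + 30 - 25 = -5*w^2 + 28*w + 12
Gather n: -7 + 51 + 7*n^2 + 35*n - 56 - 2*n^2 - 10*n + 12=5*n^2 + 25*n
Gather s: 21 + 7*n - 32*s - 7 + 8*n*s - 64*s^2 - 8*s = 7*n - 64*s^2 + s*(8*n - 40) + 14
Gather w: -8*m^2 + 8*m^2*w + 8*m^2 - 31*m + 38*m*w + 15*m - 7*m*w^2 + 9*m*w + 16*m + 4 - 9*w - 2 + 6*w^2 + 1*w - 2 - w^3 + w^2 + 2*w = -w^3 + w^2*(7 - 7*m) + w*(8*m^2 + 47*m - 6)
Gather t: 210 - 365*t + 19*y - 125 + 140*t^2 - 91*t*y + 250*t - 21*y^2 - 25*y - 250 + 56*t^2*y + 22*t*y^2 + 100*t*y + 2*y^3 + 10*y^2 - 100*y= t^2*(56*y + 140) + t*(22*y^2 + 9*y - 115) + 2*y^3 - 11*y^2 - 106*y - 165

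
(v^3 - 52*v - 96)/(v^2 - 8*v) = v + 8 + 12/v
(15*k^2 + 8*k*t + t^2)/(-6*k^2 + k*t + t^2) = (5*k + t)/(-2*k + t)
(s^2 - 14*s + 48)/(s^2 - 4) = (s^2 - 14*s + 48)/(s^2 - 4)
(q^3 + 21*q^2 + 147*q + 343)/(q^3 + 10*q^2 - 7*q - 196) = (q + 7)/(q - 4)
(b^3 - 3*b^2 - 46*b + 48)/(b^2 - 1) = (b^2 - 2*b - 48)/(b + 1)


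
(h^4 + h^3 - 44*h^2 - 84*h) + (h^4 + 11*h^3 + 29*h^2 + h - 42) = 2*h^4 + 12*h^3 - 15*h^2 - 83*h - 42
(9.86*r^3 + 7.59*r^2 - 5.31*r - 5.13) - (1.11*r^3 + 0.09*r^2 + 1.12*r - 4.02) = 8.75*r^3 + 7.5*r^2 - 6.43*r - 1.11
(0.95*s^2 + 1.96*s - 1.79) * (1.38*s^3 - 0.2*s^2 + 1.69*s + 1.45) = 1.311*s^5 + 2.5148*s^4 - 1.2567*s^3 + 5.0479*s^2 - 0.1831*s - 2.5955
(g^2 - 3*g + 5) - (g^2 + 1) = 4 - 3*g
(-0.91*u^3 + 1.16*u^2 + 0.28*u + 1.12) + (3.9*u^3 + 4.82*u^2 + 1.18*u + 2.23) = 2.99*u^3 + 5.98*u^2 + 1.46*u + 3.35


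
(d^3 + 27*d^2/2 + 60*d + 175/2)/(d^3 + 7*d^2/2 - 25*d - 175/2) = (d + 5)/(d - 5)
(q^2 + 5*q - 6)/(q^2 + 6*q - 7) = (q + 6)/(q + 7)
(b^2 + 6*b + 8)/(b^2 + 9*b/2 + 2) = 2*(b + 2)/(2*b + 1)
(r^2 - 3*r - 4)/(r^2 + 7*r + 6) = (r - 4)/(r + 6)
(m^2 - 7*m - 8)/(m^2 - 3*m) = (m^2 - 7*m - 8)/(m*(m - 3))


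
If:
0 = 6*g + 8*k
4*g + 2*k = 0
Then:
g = 0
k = 0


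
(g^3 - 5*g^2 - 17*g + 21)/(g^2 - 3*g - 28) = (g^2 + 2*g - 3)/(g + 4)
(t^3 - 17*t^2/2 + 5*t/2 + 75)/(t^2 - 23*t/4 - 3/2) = 2*(2*t^2 - 5*t - 25)/(4*t + 1)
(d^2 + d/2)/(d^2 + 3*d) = (d + 1/2)/(d + 3)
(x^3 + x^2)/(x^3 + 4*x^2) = (x + 1)/(x + 4)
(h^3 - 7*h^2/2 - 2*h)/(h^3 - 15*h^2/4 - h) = 2*(2*h + 1)/(4*h + 1)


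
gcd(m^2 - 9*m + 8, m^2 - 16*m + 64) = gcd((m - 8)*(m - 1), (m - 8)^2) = m - 8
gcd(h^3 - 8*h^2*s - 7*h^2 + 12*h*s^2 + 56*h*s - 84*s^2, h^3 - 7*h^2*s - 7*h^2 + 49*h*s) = h - 7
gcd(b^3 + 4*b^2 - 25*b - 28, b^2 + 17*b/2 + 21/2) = b + 7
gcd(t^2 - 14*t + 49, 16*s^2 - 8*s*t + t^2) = 1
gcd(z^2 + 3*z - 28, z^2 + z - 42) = z + 7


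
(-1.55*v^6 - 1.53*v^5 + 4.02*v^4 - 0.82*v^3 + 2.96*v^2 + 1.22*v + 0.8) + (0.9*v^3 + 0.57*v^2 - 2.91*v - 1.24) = -1.55*v^6 - 1.53*v^5 + 4.02*v^4 + 0.0800000000000001*v^3 + 3.53*v^2 - 1.69*v - 0.44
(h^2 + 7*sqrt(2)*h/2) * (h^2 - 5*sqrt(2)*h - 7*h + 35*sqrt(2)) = h^4 - 7*h^3 - 3*sqrt(2)*h^3/2 - 35*h^2 + 21*sqrt(2)*h^2/2 + 245*h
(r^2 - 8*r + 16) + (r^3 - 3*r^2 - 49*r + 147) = r^3 - 2*r^2 - 57*r + 163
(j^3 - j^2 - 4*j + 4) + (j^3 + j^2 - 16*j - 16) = 2*j^3 - 20*j - 12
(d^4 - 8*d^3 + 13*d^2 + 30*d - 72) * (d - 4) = d^5 - 12*d^4 + 45*d^3 - 22*d^2 - 192*d + 288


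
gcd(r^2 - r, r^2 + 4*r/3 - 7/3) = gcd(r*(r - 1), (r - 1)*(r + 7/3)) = r - 1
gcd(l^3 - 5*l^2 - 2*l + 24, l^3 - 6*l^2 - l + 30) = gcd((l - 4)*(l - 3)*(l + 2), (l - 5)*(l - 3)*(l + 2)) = l^2 - l - 6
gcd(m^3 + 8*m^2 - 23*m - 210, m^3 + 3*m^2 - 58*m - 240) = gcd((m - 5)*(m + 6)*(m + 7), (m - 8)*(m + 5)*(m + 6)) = m + 6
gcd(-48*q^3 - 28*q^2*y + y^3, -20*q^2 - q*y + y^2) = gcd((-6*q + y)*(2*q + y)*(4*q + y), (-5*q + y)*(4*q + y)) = 4*q + y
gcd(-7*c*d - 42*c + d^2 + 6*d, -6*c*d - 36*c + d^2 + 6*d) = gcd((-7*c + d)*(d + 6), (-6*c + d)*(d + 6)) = d + 6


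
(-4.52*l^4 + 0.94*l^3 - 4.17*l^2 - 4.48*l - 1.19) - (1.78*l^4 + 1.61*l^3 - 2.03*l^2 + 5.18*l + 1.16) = -6.3*l^4 - 0.67*l^3 - 2.14*l^2 - 9.66*l - 2.35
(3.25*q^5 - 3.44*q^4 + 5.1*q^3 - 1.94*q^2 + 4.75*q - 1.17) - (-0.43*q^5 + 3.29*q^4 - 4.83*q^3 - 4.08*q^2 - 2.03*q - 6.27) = 3.68*q^5 - 6.73*q^4 + 9.93*q^3 + 2.14*q^2 + 6.78*q + 5.1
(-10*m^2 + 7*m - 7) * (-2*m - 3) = 20*m^3 + 16*m^2 - 7*m + 21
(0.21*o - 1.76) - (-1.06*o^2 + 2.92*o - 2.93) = 1.06*o^2 - 2.71*o + 1.17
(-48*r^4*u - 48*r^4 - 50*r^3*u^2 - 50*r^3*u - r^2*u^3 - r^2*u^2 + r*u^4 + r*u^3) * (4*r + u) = -192*r^5*u - 192*r^5 - 248*r^4*u^2 - 248*r^4*u - 54*r^3*u^3 - 54*r^3*u^2 + 3*r^2*u^4 + 3*r^2*u^3 + r*u^5 + r*u^4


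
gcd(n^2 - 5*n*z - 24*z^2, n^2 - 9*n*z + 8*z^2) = -n + 8*z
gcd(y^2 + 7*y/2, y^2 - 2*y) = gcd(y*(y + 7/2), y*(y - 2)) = y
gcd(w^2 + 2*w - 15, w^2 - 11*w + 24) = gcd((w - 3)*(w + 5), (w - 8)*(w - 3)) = w - 3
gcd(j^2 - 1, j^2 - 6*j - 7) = j + 1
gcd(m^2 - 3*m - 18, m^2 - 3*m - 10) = 1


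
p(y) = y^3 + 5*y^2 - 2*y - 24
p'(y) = 3*y^2 + 10*y - 2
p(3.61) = 80.99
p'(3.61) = 73.20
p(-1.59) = -12.20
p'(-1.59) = -10.32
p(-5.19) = -18.74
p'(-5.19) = 26.91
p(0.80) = -21.89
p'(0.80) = 7.92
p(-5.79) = -38.90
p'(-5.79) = 40.67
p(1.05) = -19.43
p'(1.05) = 11.81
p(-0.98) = -18.18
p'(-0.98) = -8.92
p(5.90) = 343.63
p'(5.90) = 161.43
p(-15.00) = -2244.00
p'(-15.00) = 523.00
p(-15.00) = -2244.00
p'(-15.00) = 523.00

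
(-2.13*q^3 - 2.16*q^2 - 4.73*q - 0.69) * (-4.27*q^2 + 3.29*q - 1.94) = 9.0951*q^5 + 2.2155*q^4 + 17.2229*q^3 - 8.425*q^2 + 6.9061*q + 1.3386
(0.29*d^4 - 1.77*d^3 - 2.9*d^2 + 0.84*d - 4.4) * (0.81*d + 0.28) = 0.2349*d^5 - 1.3525*d^4 - 2.8446*d^3 - 0.1316*d^2 - 3.3288*d - 1.232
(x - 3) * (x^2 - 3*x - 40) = x^3 - 6*x^2 - 31*x + 120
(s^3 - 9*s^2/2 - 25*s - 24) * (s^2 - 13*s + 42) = s^5 - 35*s^4/2 + 151*s^3/2 + 112*s^2 - 738*s - 1008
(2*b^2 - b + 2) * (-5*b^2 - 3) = -10*b^4 + 5*b^3 - 16*b^2 + 3*b - 6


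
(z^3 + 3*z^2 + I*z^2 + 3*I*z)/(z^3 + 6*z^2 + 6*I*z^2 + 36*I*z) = (z^2 + z*(3 + I) + 3*I)/(z^2 + 6*z*(1 + I) + 36*I)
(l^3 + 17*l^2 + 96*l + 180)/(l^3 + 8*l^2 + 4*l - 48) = (l^2 + 11*l + 30)/(l^2 + 2*l - 8)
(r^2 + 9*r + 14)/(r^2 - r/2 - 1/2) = 2*(r^2 + 9*r + 14)/(2*r^2 - r - 1)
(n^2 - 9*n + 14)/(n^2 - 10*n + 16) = (n - 7)/(n - 8)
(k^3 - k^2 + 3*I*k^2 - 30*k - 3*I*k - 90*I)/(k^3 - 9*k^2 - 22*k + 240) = (k + 3*I)/(k - 8)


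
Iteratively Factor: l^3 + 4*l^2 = (l)*(l^2 + 4*l) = l*(l + 4)*(l)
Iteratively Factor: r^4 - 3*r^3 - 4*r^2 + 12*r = (r + 2)*(r^3 - 5*r^2 + 6*r) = r*(r + 2)*(r^2 - 5*r + 6) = r*(r - 2)*(r + 2)*(r - 3)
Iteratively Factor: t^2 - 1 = (t + 1)*(t - 1)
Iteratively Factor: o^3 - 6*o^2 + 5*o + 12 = (o + 1)*(o^2 - 7*o + 12) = (o - 4)*(o + 1)*(o - 3)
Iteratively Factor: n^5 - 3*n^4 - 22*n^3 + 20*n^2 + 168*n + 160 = (n + 2)*(n^4 - 5*n^3 - 12*n^2 + 44*n + 80) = (n + 2)^2*(n^3 - 7*n^2 + 2*n + 40) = (n - 4)*(n + 2)^2*(n^2 - 3*n - 10) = (n - 5)*(n - 4)*(n + 2)^2*(n + 2)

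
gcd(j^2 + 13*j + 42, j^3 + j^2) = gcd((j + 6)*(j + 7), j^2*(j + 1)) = 1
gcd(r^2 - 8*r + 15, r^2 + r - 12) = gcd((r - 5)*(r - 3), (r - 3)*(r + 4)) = r - 3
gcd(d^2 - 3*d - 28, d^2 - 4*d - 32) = d + 4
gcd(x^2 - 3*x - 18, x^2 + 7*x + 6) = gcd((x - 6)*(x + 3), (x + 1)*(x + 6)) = 1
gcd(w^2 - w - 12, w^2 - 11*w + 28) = w - 4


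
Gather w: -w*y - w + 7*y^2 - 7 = w*(-y - 1) + 7*y^2 - 7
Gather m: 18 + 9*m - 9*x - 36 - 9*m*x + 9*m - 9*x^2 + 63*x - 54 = m*(18 - 9*x) - 9*x^2 + 54*x - 72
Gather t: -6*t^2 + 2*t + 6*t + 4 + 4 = -6*t^2 + 8*t + 8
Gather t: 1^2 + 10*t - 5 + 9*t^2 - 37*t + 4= 9*t^2 - 27*t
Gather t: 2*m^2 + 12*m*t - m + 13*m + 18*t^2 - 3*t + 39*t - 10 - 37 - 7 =2*m^2 + 12*m + 18*t^2 + t*(12*m + 36) - 54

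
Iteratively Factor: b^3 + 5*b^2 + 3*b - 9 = (b + 3)*(b^2 + 2*b - 3) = (b - 1)*(b + 3)*(b + 3)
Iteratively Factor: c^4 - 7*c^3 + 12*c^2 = (c)*(c^3 - 7*c^2 + 12*c) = c*(c - 4)*(c^2 - 3*c) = c*(c - 4)*(c - 3)*(c)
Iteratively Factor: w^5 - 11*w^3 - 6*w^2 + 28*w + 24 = (w + 1)*(w^4 - w^3 - 10*w^2 + 4*w + 24) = (w + 1)*(w + 2)*(w^3 - 3*w^2 - 4*w + 12) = (w - 2)*(w + 1)*(w + 2)*(w^2 - w - 6) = (w - 3)*(w - 2)*(w + 1)*(w + 2)*(w + 2)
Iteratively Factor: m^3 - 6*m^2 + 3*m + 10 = (m - 5)*(m^2 - m - 2) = (m - 5)*(m + 1)*(m - 2)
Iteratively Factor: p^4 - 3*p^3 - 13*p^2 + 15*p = (p - 1)*(p^3 - 2*p^2 - 15*p) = p*(p - 1)*(p^2 - 2*p - 15) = p*(p - 5)*(p - 1)*(p + 3)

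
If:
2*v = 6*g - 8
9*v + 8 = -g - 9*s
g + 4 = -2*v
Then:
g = 4/7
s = 4/3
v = -16/7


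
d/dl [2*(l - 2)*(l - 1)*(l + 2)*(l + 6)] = 8*l^3 + 30*l^2 - 40*l - 40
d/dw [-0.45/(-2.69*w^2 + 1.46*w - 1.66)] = (0.657 - 2.421*w)/(2.69*w^2 - 1.46*w + 1.66)^2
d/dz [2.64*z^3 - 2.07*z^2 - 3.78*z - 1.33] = 7.92*z^2 - 4.14*z - 3.78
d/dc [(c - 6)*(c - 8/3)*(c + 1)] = 3*c^2 - 46*c/3 + 22/3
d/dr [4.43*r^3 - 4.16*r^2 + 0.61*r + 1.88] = 13.29*r^2 - 8.32*r + 0.61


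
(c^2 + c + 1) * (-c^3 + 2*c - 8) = -c^5 - c^4 + c^3 - 6*c^2 - 6*c - 8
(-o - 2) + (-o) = -2*o - 2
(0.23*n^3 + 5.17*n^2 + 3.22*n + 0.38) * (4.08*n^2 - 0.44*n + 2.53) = 0.9384*n^5 + 20.9924*n^4 + 11.4447*n^3 + 13.2137*n^2 + 7.9794*n + 0.9614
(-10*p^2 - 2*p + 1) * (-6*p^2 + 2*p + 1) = 60*p^4 - 8*p^3 - 20*p^2 + 1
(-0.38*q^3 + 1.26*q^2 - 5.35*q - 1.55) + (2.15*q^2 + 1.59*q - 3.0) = -0.38*q^3 + 3.41*q^2 - 3.76*q - 4.55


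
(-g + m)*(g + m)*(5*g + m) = -5*g^3 - g^2*m + 5*g*m^2 + m^3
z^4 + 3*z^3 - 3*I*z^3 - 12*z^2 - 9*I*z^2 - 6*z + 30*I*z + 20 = (z - 2)*(z + 5)*(z - 2*I)*(z - I)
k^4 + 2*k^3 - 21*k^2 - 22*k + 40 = (k - 4)*(k - 1)*(k + 2)*(k + 5)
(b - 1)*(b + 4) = b^2 + 3*b - 4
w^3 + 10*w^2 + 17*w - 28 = (w - 1)*(w + 4)*(w + 7)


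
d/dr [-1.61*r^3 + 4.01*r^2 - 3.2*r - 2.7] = -4.83*r^2 + 8.02*r - 3.2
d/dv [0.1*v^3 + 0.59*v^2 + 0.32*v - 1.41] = 0.3*v^2 + 1.18*v + 0.32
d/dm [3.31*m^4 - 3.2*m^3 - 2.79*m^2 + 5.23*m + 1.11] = 13.24*m^3 - 9.6*m^2 - 5.58*m + 5.23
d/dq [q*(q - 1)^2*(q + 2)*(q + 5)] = 5*q^4 + 20*q^3 - 9*q^2 - 26*q + 10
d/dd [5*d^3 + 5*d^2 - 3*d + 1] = 15*d^2 + 10*d - 3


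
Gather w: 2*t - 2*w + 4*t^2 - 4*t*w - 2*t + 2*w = 4*t^2 - 4*t*w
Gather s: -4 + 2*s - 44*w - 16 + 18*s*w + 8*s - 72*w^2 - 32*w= s*(18*w + 10) - 72*w^2 - 76*w - 20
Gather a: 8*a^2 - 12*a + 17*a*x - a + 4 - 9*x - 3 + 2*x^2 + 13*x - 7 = 8*a^2 + a*(17*x - 13) + 2*x^2 + 4*x - 6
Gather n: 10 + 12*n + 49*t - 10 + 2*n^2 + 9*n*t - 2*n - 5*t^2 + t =2*n^2 + n*(9*t + 10) - 5*t^2 + 50*t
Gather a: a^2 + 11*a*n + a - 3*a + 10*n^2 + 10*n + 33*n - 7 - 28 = a^2 + a*(11*n - 2) + 10*n^2 + 43*n - 35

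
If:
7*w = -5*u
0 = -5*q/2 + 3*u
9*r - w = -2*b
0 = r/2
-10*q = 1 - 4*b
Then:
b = 5/188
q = -21/235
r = 0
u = -7/94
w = 5/94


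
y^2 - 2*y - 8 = (y - 4)*(y + 2)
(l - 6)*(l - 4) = l^2 - 10*l + 24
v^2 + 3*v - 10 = (v - 2)*(v + 5)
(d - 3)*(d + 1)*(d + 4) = d^3 + 2*d^2 - 11*d - 12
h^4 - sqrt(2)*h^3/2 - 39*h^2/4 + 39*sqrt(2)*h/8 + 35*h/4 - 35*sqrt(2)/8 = (h - 5/2)*(h - 1)*(h + 7/2)*(h - sqrt(2)/2)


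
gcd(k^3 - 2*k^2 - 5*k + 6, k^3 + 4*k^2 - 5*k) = k - 1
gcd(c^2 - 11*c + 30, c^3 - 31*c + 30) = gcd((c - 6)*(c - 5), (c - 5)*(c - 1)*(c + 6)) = c - 5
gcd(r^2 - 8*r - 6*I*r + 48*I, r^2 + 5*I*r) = 1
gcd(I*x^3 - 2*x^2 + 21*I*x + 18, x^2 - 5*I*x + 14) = 1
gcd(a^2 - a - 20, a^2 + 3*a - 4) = a + 4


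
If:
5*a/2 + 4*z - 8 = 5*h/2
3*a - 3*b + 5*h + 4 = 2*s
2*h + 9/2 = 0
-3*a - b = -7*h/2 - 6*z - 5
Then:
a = 19/20 - 8*z/5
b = 54*z/5 - 229/40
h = -9/4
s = 511/80 - 93*z/5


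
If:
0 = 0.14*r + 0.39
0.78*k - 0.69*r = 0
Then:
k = -2.46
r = -2.79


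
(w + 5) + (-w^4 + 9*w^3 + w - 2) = -w^4 + 9*w^3 + 2*w + 3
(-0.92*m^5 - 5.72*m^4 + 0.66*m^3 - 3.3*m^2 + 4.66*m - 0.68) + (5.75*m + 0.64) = -0.92*m^5 - 5.72*m^4 + 0.66*m^3 - 3.3*m^2 + 10.41*m - 0.04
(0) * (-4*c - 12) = 0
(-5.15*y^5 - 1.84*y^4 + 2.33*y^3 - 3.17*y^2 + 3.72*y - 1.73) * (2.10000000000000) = -10.815*y^5 - 3.864*y^4 + 4.893*y^3 - 6.657*y^2 + 7.812*y - 3.633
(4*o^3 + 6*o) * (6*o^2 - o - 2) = 24*o^5 - 4*o^4 + 28*o^3 - 6*o^2 - 12*o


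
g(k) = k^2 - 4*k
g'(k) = 2*k - 4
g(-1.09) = 5.55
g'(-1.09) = -6.18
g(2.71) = -3.50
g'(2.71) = 1.42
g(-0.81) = 3.90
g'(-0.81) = -5.62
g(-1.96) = 11.68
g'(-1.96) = -7.92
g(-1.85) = 10.82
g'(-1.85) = -7.70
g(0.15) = -0.58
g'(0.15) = -3.70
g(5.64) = 9.25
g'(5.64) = 7.28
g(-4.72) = 41.16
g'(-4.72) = -13.44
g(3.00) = -3.00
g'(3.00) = 2.00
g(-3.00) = 21.00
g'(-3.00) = -10.00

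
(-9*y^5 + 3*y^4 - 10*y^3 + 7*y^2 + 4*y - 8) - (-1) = -9*y^5 + 3*y^4 - 10*y^3 + 7*y^2 + 4*y - 7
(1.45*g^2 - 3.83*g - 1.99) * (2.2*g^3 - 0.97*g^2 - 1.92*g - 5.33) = 3.19*g^5 - 9.8325*g^4 - 3.4469*g^3 + 1.5554*g^2 + 24.2347*g + 10.6067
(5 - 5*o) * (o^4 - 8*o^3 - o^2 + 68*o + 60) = -5*o^5 + 45*o^4 - 35*o^3 - 345*o^2 + 40*o + 300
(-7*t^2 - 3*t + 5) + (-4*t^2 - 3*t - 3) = -11*t^2 - 6*t + 2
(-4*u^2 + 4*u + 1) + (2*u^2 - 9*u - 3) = -2*u^2 - 5*u - 2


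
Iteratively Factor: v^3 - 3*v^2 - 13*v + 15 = (v - 1)*(v^2 - 2*v - 15) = (v - 5)*(v - 1)*(v + 3)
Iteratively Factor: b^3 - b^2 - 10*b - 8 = (b - 4)*(b^2 + 3*b + 2) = (b - 4)*(b + 1)*(b + 2)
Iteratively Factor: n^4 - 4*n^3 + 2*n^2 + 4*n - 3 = (n - 1)*(n^3 - 3*n^2 - n + 3) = (n - 1)^2*(n^2 - 2*n - 3) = (n - 1)^2*(n + 1)*(n - 3)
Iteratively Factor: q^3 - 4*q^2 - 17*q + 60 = (q - 5)*(q^2 + q - 12) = (q - 5)*(q - 3)*(q + 4)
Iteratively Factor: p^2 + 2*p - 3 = (p + 3)*(p - 1)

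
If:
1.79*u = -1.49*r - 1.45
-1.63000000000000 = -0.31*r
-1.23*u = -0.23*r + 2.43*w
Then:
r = 5.26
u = -5.19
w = 3.12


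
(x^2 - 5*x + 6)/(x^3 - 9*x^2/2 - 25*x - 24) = 2*(-x^2 + 5*x - 6)/(-2*x^3 + 9*x^2 + 50*x + 48)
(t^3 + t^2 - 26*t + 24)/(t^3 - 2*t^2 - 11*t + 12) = (t + 6)/(t + 3)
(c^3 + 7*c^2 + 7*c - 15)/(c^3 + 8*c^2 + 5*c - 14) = (c^2 + 8*c + 15)/(c^2 + 9*c + 14)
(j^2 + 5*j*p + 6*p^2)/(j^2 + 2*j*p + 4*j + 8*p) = (j + 3*p)/(j + 4)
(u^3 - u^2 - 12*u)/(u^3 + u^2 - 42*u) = (u^2 - u - 12)/(u^2 + u - 42)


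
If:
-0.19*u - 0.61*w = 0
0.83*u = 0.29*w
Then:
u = 0.00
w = 0.00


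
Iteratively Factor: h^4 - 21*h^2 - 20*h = (h + 1)*(h^3 - h^2 - 20*h) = (h + 1)*(h + 4)*(h^2 - 5*h) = h*(h + 1)*(h + 4)*(h - 5)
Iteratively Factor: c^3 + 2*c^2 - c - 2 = (c - 1)*(c^2 + 3*c + 2) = (c - 1)*(c + 1)*(c + 2)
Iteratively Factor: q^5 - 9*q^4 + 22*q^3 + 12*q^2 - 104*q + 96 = (q - 2)*(q^4 - 7*q^3 + 8*q^2 + 28*q - 48) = (q - 3)*(q - 2)*(q^3 - 4*q^2 - 4*q + 16) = (q - 4)*(q - 3)*(q - 2)*(q^2 - 4) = (q - 4)*(q - 3)*(q - 2)*(q + 2)*(q - 2)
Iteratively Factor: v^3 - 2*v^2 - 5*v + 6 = (v - 1)*(v^2 - v - 6) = (v - 3)*(v - 1)*(v + 2)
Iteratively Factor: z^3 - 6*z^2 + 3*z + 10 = (z - 2)*(z^2 - 4*z - 5) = (z - 2)*(z + 1)*(z - 5)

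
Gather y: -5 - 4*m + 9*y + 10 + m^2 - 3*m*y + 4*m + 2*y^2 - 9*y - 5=m^2 - 3*m*y + 2*y^2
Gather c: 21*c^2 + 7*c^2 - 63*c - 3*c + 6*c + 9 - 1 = 28*c^2 - 60*c + 8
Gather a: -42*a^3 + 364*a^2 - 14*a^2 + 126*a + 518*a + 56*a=-42*a^3 + 350*a^2 + 700*a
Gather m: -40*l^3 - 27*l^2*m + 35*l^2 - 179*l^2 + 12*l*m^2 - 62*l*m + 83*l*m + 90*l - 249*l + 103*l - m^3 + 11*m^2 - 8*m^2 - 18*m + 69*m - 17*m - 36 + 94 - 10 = -40*l^3 - 144*l^2 - 56*l - m^3 + m^2*(12*l + 3) + m*(-27*l^2 + 21*l + 34) + 48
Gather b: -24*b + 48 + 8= 56 - 24*b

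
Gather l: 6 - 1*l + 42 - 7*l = 48 - 8*l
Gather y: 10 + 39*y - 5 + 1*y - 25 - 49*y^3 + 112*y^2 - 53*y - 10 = -49*y^3 + 112*y^2 - 13*y - 30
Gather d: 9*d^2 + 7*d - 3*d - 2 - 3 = 9*d^2 + 4*d - 5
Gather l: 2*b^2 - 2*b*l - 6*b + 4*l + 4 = 2*b^2 - 6*b + l*(4 - 2*b) + 4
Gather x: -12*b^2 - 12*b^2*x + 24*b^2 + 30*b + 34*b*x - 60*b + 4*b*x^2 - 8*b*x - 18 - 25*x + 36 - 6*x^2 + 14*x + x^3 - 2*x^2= 12*b^2 - 30*b + x^3 + x^2*(4*b - 8) + x*(-12*b^2 + 26*b - 11) + 18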